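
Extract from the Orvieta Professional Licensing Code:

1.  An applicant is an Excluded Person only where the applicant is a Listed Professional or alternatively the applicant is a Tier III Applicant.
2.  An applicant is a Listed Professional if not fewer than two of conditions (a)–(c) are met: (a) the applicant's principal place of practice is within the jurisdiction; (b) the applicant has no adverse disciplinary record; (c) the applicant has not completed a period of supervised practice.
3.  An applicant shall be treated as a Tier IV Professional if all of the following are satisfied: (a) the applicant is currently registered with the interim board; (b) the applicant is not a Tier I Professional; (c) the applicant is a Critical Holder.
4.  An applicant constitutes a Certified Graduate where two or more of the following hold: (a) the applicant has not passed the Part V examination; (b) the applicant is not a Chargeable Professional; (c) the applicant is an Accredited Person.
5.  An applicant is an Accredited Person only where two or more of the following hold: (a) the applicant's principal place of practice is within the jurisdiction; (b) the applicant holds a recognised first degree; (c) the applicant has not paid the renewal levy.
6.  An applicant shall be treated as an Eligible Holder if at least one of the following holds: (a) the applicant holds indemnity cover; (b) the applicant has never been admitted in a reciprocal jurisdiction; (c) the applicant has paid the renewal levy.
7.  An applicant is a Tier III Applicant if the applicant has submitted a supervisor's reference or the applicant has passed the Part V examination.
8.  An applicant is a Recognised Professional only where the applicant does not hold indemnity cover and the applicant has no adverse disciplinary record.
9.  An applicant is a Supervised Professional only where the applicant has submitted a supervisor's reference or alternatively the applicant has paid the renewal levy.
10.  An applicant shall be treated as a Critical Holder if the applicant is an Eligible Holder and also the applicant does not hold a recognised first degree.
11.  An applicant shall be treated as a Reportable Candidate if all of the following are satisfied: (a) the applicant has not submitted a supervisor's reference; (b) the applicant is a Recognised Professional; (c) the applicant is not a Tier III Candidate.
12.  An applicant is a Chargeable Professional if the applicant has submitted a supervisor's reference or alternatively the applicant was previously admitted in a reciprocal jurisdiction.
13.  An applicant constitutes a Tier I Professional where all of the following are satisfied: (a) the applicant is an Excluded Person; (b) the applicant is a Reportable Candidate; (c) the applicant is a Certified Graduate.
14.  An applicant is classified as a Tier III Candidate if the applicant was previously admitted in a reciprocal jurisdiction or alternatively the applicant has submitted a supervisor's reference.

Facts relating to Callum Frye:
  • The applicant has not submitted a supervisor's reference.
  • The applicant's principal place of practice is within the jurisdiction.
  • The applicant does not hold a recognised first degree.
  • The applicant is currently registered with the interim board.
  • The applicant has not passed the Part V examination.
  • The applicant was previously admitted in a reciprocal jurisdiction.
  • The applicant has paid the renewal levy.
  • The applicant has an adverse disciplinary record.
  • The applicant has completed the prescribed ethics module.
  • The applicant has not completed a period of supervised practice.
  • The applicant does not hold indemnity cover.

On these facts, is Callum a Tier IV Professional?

paragraph 2 — Listed Professional: the applicant's principal place of practice is within the jurisdiction? yes; the applicant has no adverse disciplinary record? no; the applicant has not completed a period of supervised practice? yes — 2 of 3 hold (need ≥2) → satisfied.
paragraph 7 — Tier III Applicant: [the applicant has submitted a supervisor's reference? no] OR [the applicant has passed the Part V examination? no] → not satisfied.
paragraph 1 — Excluded Person: [Listed Professional (paragraph 2)? yes] OR [Tier III Applicant (paragraph 7)? no] → satisfied.
paragraph 8 — Recognised Professional: [the applicant does not hold indemnity cover? yes] AND [the applicant has no adverse disciplinary record? no] → not satisfied.
paragraph 14 — Tier III Candidate: [the applicant was previously admitted in a reciprocal jurisdiction? yes] OR [the applicant has submitted a supervisor's reference? no] → satisfied.
paragraph 11 — Reportable Candidate: [the applicant has not submitted a supervisor's reference? yes] AND [Recognised Professional (paragraph 8)? no] AND [not a Tier III Candidate (paragraph 14)? no] → not satisfied.
paragraph 12 — Chargeable Professional: [the applicant has submitted a supervisor's reference? no] OR [the applicant was previously admitted in a reciprocal jurisdiction? yes] → satisfied.
paragraph 5 — Accredited Person: the applicant's principal place of practice is within the jurisdiction? yes; the applicant holds a recognised first degree? no; the applicant has not paid the renewal levy? no — 1 of 3 hold (need ≥2) → not satisfied.
paragraph 4 — Certified Graduate: the applicant has not passed the Part V examination? yes; not a Chargeable Professional (paragraph 12)? no; Accredited Person (paragraph 5)? no — 1 of 3 hold (need ≥2) → not satisfied.
paragraph 13 — Tier I Professional: [Excluded Person (paragraph 1)? yes] AND [Reportable Candidate (paragraph 11)? no] AND [Certified Graduate (paragraph 4)? no] → not satisfied.
paragraph 6 — Eligible Holder: [the applicant holds indemnity cover? no] OR [the applicant has never been admitted in a reciprocal jurisdiction? no] OR [the applicant has paid the renewal levy? yes] → satisfied.
paragraph 10 — Critical Holder: [Eligible Holder (paragraph 6)? yes] AND [the applicant does not hold a recognised first degree? yes] → satisfied.
paragraph 3 — Tier IV Professional: [the applicant is currently registered with the interim board? yes] AND [not a Tier I Professional (paragraph 13)? yes] AND [Critical Holder (paragraph 10)? yes] → satisfied.

Yes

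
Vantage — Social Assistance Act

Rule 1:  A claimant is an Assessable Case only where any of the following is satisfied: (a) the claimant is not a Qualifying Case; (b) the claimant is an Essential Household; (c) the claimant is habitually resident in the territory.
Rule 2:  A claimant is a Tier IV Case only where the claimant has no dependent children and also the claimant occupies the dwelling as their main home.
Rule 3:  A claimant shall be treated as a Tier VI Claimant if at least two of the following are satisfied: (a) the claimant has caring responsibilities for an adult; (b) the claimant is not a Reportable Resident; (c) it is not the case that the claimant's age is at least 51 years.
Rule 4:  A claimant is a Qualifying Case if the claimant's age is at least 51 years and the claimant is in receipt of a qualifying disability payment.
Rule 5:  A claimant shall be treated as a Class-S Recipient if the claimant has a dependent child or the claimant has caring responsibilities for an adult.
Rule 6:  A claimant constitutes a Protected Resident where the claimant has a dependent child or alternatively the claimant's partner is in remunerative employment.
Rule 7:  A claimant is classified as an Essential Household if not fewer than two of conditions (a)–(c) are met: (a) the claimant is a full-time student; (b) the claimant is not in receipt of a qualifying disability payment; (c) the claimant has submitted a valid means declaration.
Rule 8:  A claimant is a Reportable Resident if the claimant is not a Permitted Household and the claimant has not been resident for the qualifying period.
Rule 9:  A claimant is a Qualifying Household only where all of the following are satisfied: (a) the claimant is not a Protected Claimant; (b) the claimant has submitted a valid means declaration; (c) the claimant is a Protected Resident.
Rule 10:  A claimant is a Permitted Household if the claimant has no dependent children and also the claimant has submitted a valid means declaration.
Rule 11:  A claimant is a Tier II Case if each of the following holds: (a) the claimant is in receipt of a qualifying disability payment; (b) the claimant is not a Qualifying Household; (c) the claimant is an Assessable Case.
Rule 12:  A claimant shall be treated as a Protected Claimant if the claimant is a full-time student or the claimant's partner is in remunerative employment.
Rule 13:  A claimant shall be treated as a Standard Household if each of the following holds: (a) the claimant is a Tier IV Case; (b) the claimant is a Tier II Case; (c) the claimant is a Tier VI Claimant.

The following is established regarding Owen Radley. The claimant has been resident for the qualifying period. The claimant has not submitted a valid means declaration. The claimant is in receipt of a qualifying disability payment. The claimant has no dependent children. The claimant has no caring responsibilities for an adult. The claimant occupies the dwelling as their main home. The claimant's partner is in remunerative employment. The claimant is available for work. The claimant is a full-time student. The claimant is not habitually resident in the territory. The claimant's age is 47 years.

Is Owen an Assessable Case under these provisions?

Yes

rule 4 — Qualifying Case: [claimant's age: 47 years ≥ 51 years? no] AND [the claimant is in receipt of a qualifying disability payment? yes] → not satisfied.
rule 7 — Essential Household: the claimant is a full-time student? yes; the claimant is not in receipt of a qualifying disability payment? no; the claimant has submitted a valid means declaration? no — 1 of 3 hold (need ≥2) → not satisfied.
rule 1 — Assessable Case: [not a Qualifying Case (rule 4)? yes] OR [Essential Household (rule 7)? no] OR [the claimant is habitually resident in the territory? no] → satisfied.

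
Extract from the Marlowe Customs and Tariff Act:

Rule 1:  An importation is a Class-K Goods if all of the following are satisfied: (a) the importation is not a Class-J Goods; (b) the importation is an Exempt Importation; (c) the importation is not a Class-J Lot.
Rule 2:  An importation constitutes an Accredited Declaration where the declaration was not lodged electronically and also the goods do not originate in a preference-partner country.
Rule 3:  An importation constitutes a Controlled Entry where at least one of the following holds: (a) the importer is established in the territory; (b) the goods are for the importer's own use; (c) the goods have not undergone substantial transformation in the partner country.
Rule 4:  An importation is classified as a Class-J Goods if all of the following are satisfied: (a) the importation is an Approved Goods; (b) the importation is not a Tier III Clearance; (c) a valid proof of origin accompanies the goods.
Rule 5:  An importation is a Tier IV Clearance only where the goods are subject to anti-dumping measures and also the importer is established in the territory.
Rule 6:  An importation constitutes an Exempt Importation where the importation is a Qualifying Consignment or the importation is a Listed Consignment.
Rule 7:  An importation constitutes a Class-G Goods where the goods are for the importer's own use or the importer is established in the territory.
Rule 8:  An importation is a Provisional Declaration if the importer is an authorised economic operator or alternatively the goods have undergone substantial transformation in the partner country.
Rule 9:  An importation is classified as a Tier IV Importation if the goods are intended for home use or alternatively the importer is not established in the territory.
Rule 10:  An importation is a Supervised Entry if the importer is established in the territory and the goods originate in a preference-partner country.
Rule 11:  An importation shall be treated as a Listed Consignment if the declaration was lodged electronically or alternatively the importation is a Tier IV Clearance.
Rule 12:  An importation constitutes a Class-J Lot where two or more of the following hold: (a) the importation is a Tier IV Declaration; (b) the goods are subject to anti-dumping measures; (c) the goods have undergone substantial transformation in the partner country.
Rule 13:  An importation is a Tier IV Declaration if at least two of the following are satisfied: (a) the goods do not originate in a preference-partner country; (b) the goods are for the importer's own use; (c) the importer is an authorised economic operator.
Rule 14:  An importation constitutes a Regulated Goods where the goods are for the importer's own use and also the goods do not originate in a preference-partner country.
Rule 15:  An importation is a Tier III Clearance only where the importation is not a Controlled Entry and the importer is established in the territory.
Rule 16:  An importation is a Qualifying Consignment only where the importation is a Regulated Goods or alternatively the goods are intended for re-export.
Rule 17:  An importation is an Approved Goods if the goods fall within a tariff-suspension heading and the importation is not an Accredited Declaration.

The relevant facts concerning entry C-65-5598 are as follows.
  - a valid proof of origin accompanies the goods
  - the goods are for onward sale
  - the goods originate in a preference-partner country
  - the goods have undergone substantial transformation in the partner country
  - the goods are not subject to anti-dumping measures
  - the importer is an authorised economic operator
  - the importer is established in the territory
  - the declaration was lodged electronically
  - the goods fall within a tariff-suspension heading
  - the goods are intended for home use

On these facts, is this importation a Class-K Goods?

No

Under rule 2: the declaration was not lodged electronically? no; and the goods do not originate in a preference-partner country? no. So the importation is not an Accredited Declaration.
Under rule 17: the goods fall within a tariff-suspension heading? yes; and not an Accredited Declaration (rule 2)? yes. So the importation is an Approved Goods.
Under rule 3: the importer is established in the territory? yes; or the goods are for the importer's own use? no; or the goods have not undergone substantial transformation in the partner country? no. So the importation is a Controlled Entry.
Under rule 15: not a Controlled Entry (rule 3)? no; and the importer is established in the territory? yes. So the importation is not a Tier III Clearance.
Under rule 4: Approved Goods (rule 17)? yes; and not a Tier III Clearance (rule 15)? yes; and a valid proof of origin accompanies the goods? yes. So the importation is a Class-J Goods.
Under rule 14: the goods are for the importer's own use? no; and the goods do not originate in a preference-partner country? no. So the importation is not a Regulated Goods.
Under rule 16: Regulated Goods (rule 14)? no; or the goods are intended for re-export? no. So the importation is not a Qualifying Consignment.
Under rule 5: the goods are subject to anti-dumping measures? no; and the importer is established in the territory? yes. So the importation is not a Tier IV Clearance.
Under rule 11: the declaration was lodged electronically? yes; or Tier IV Clearance (rule 5)? no. So the importation is a Listed Consignment.
Under rule 6: Qualifying Consignment (rule 16)? no; or Listed Consignment (rule 11)? yes. So the importation is an Exempt Importation.
Under rule 13: the goods do not originate in a preference-partner country? no; the goods are for the importer's own use? no; the importer is an authorised economic operator? yes — 1 of 3 hold (need ≥2) → not satisfied.
Under rule 12: Tier IV Declaration (rule 13)? no; the goods are subject to anti-dumping measures? no; the goods have undergone substantial transformation in the partner country? yes — 1 of 3 hold (need ≥2) → not satisfied.
Under rule 1: not a Class-J Goods (rule 4)? no; and Exempt Importation (rule 6)? yes; and not a Class-J Lot (rule 12)? yes. So the importation is not a Class-K Goods.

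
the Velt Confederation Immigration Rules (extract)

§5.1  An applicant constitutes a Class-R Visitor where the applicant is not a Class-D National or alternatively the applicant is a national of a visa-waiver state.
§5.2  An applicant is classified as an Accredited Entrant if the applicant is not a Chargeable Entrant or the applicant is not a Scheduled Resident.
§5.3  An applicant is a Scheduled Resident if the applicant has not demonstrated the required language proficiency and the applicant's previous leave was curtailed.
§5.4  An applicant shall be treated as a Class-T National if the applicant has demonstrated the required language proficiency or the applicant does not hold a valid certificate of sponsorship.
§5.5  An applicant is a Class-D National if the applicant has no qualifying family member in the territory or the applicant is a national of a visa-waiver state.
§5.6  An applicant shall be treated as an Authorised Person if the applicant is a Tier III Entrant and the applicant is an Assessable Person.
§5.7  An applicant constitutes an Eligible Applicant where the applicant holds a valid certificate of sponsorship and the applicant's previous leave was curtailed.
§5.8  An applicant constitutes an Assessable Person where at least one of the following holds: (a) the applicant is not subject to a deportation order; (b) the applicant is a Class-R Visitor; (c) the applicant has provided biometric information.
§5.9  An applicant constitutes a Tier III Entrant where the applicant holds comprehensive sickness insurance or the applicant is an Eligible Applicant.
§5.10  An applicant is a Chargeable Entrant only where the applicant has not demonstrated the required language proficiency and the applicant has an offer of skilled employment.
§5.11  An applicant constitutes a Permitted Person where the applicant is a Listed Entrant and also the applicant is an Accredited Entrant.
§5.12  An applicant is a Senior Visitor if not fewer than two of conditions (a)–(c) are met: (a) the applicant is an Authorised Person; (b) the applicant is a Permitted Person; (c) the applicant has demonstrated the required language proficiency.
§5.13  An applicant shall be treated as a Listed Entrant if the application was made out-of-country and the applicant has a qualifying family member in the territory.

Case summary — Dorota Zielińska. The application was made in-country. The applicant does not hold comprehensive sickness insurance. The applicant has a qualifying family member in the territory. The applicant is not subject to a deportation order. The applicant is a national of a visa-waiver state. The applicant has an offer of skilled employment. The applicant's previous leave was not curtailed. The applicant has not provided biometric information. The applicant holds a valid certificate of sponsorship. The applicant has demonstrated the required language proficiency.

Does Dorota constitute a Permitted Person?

No

§5.13 — Listed Entrant: [the application was made out-of-country? no] AND [the applicant has a qualifying family member in the territory? yes] → not satisfied.
§5.10 — Chargeable Entrant: [the applicant has not demonstrated the required language proficiency? no] AND [the applicant has an offer of skilled employment? yes] → not satisfied.
§5.3 — Scheduled Resident: [the applicant has not demonstrated the required language proficiency? no] AND [the applicant's previous leave was curtailed? no] → not satisfied.
§5.2 — Accredited Entrant: [not a Chargeable Entrant (§5.10)? yes] OR [not a Scheduled Resident (§5.3)? yes] → satisfied.
§5.11 — Permitted Person: [Listed Entrant (§5.13)? no] AND [Accredited Entrant (§5.2)? yes] → not satisfied.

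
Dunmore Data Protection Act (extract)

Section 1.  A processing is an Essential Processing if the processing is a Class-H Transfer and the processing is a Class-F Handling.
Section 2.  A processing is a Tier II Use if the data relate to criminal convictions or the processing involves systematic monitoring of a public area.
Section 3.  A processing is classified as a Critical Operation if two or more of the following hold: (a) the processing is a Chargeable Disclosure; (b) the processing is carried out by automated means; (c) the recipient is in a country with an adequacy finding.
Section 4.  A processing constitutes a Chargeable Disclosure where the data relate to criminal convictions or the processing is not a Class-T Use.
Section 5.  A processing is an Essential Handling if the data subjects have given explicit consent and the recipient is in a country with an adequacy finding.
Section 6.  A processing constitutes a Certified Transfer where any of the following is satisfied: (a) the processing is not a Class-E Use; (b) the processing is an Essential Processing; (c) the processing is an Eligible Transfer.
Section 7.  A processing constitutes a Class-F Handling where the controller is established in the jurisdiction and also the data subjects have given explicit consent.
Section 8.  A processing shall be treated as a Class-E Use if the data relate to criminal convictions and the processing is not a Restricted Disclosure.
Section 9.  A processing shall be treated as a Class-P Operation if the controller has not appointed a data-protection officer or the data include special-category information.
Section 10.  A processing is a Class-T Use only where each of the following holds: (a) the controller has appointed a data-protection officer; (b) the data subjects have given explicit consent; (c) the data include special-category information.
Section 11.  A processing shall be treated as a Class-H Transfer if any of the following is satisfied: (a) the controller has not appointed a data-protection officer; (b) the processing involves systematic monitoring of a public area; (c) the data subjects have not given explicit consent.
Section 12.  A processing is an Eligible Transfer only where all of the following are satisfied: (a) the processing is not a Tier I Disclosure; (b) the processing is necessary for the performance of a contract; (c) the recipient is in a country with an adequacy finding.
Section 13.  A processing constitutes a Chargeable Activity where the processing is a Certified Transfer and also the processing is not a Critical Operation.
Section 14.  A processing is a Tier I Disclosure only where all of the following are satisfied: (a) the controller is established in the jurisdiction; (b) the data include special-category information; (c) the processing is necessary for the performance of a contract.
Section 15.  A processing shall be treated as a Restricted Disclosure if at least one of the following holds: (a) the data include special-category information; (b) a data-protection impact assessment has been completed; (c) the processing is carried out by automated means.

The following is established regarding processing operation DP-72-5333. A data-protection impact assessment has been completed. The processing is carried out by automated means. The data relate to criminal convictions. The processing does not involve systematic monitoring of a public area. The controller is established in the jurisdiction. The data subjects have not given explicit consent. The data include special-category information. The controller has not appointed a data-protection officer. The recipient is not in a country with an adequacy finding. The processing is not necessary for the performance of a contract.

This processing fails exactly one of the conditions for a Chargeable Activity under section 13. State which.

section 15 — Restricted Disclosure: [the data include special-category information? yes] OR [a data-protection impact assessment has been completed? yes] OR [the processing is carried out by automated means? yes] → satisfied.
section 8 — Class-E Use: [the data relate to criminal convictions? yes] AND [not a Restricted Disclosure (section 15)? no] → not satisfied.
section 11 — Class-H Transfer: [the controller has not appointed a data-protection officer? yes] OR [the processing involves systematic monitoring of a public area? no] OR [the data subjects have not given explicit consent? yes] → satisfied.
section 7 — Class-F Handling: [the controller is established in the jurisdiction? yes] AND [the data subjects have given explicit consent? no] → not satisfied.
section 1 — Essential Processing: [Class-H Transfer (section 11)? yes] AND [Class-F Handling (section 7)? no] → not satisfied.
section 14 — Tier I Disclosure: [the controller is established in the jurisdiction? yes] AND [the data include special-category information? yes] AND [the processing is necessary for the performance of a contract? no] → not satisfied.
section 12 — Eligible Transfer: [not a Tier I Disclosure (section 14)? yes] AND [the processing is necessary for the performance of a contract? no] AND [the recipient is in a country with an adequacy finding? no] → not satisfied.
section 6 — Certified Transfer: [not a Class-E Use (section 8)? yes] OR [Essential Processing (section 1)? no] OR [Eligible Transfer (section 12)? no] → satisfied.
section 10 — Class-T Use: [the controller has appointed a data-protection officer? no] AND [the data subjects have given explicit consent? no] AND [the data include special-category information? yes] → not satisfied.
section 4 — Chargeable Disclosure: [the data relate to criminal convictions? yes] OR [not a Class-T Use (section 10)? yes] → satisfied.
section 3 — Critical Operation: Chargeable Disclosure (section 4)? yes; the processing is carried out by automated means? yes; the recipient is in a country with an adequacy finding? no — 2 of 3 hold (need ≥2) → satisfied.
section 13 — Chargeable Activity: [Certified Transfer (section 6)? yes] AND [not a Critical Operation (section 3)? no] → not satisfied.

Critical Operation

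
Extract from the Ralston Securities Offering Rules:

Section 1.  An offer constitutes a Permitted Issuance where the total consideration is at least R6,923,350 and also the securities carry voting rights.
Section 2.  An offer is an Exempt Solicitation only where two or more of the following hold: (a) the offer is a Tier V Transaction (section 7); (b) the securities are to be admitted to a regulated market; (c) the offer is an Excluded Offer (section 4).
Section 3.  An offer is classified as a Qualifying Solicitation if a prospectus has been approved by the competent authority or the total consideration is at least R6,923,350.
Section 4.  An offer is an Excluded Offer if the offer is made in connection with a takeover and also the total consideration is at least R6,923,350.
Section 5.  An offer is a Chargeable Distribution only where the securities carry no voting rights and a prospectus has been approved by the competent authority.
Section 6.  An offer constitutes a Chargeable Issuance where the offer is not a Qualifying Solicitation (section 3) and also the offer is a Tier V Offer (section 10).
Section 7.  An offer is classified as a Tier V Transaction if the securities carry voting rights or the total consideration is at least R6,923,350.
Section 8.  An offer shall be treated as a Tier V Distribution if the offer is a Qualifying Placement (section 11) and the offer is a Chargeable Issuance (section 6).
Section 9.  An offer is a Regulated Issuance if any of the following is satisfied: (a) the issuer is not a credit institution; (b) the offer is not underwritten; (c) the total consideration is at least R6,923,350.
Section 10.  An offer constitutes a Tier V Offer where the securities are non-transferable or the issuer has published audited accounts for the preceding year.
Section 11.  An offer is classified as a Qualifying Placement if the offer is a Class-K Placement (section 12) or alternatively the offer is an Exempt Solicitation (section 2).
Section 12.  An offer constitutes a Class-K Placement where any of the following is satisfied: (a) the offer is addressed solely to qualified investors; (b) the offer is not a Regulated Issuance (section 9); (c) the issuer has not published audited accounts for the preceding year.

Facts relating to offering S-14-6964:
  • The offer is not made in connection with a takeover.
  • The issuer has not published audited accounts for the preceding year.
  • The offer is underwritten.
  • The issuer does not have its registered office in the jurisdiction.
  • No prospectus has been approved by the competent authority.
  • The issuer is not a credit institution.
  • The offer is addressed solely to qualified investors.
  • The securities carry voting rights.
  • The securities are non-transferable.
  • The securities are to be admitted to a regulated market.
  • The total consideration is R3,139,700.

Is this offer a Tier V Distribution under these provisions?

Under section 9: the issuer is not a credit institution? yes; or the offer is not underwritten? no; or total consideration: R3,139,700 ≥ R6,923,350? no. So the offer is a Regulated Issuance.
Under section 12: the offer is addressed solely to qualified investors? yes; or not a Regulated Issuance (section 9)? no; or the issuer has not published audited accounts for the preceding year? yes. So the offer is a Class-K Placement.
Under section 7: the securities carry voting rights? yes; or total consideration: R3,139,700 ≥ R6,923,350? no. So the offer is a Tier V Transaction.
Under section 4: the offer is made in connection with a takeover? no; and total consideration: R3,139,700 ≥ R6,923,350? no. So the offer is not an Excluded Offer.
Under section 2: Tier V Transaction (section 7)? yes; the securities are to be admitted to a regulated market? yes; Excluded Offer (section 4)? no — 2 of 3 hold (need ≥2) → satisfied.
Under section 11: Class-K Placement (section 12)? yes; or Exempt Solicitation (section 2)? yes. So the offer is a Qualifying Placement.
Under section 3: a prospectus has been approved by the competent authority? no; or total consideration: R3,139,700 ≥ R6,923,350? no. So the offer is not a Qualifying Solicitation.
Under section 10: the securities are non-transferable? yes; or the issuer has published audited accounts for the preceding year? no. So the offer is a Tier V Offer.
Under section 6: not a Qualifying Solicitation (section 3)? yes; and Tier V Offer (section 10)? yes. So the offer is a Chargeable Issuance.
Under section 8: Qualifying Placement (section 11)? yes; and Chargeable Issuance (section 6)? yes. So the offer is a Tier V Distribution.

Yes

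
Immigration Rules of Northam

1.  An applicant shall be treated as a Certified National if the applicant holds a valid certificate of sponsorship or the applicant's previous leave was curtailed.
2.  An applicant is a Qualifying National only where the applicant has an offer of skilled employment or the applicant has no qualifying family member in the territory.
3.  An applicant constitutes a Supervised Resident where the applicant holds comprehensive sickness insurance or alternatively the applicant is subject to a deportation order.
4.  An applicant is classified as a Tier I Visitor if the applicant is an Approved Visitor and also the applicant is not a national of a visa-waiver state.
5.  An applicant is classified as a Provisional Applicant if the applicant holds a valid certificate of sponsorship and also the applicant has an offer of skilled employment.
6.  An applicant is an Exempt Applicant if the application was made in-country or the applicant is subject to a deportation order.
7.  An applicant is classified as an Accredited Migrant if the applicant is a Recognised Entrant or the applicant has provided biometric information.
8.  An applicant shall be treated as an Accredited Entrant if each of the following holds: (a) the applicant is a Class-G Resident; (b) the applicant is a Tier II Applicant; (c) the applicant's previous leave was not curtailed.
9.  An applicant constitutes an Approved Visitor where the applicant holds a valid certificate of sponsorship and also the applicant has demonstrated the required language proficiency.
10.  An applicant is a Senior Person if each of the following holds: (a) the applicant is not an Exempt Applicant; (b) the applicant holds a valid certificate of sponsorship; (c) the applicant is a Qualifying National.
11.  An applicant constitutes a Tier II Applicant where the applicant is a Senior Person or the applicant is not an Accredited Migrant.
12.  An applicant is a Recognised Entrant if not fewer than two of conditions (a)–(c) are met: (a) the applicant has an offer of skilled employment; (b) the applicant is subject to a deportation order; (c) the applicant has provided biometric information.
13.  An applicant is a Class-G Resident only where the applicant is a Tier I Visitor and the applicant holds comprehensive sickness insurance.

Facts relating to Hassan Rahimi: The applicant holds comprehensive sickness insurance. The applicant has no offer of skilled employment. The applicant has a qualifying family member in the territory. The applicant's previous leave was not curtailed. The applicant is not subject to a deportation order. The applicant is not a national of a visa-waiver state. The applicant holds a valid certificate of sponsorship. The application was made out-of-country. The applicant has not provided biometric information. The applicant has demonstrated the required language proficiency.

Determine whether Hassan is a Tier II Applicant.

paragraph 6 — Exempt Applicant: [the application was made in-country? no] OR [the applicant is subject to a deportation order? no] → not satisfied.
paragraph 2 — Qualifying National: [the applicant has an offer of skilled employment? no] OR [the applicant has no qualifying family member in the territory? no] → not satisfied.
paragraph 10 — Senior Person: [not an Exempt Applicant (paragraph 6)? yes] AND [the applicant holds a valid certificate of sponsorship? yes] AND [Qualifying National (paragraph 2)? no] → not satisfied.
paragraph 12 — Recognised Entrant: the applicant has an offer of skilled employment? no; the applicant is subject to a deportation order? no; the applicant has provided biometric information? no — 0 of 3 hold (need ≥2) → not satisfied.
paragraph 7 — Accredited Migrant: [Recognised Entrant (paragraph 12)? no] OR [the applicant has provided biometric information? no] → not satisfied.
paragraph 11 — Tier II Applicant: [Senior Person (paragraph 10)? no] OR [not an Accredited Migrant (paragraph 7)? yes] → satisfied.

Yes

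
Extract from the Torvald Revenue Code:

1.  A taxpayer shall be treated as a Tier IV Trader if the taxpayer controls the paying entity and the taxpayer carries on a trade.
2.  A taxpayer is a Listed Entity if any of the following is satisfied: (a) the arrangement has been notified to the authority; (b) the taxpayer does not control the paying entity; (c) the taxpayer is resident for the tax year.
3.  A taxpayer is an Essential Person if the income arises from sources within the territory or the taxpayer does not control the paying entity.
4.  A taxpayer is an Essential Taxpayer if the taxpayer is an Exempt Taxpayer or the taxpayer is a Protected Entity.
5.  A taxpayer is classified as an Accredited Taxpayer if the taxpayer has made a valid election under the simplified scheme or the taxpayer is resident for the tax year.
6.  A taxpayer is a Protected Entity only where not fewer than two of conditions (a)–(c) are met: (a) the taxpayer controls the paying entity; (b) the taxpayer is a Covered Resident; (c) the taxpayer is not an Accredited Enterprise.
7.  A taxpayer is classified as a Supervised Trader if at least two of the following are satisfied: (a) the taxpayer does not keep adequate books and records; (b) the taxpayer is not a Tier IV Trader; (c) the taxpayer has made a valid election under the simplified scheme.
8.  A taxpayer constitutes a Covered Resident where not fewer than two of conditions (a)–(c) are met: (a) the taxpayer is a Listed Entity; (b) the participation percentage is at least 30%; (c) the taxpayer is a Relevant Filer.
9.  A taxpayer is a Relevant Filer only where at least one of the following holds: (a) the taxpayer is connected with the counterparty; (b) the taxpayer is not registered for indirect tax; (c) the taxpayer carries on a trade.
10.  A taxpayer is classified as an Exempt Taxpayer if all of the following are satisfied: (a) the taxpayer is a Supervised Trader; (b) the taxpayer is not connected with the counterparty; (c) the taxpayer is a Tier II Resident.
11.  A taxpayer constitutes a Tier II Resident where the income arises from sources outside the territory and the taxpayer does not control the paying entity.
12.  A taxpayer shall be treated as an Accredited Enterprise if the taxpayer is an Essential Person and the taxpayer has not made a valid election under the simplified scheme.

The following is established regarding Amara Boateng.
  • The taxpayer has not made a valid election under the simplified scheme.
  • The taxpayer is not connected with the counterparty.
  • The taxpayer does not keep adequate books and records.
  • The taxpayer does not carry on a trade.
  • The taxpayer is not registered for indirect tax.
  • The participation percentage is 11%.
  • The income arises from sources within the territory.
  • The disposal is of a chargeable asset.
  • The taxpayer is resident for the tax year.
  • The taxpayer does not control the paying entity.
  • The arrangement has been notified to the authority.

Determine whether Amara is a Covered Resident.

Yes

paragraph 2 — Listed Entity: [the arrangement has been notified to the authority? yes] OR [the taxpayer does not control the paying entity? yes] OR [the taxpayer is resident for the tax year? yes] → satisfied.
paragraph 9 — Relevant Filer: [the taxpayer is connected with the counterparty? no] OR [the taxpayer is not registered for indirect tax? yes] OR [the taxpayer carries on a trade? no] → satisfied.
paragraph 8 — Covered Resident: Listed Entity (paragraph 2)? yes; participation percentage: 11% ≥ 30%? no; Relevant Filer (paragraph 9)? yes — 2 of 3 hold (need ≥2) → satisfied.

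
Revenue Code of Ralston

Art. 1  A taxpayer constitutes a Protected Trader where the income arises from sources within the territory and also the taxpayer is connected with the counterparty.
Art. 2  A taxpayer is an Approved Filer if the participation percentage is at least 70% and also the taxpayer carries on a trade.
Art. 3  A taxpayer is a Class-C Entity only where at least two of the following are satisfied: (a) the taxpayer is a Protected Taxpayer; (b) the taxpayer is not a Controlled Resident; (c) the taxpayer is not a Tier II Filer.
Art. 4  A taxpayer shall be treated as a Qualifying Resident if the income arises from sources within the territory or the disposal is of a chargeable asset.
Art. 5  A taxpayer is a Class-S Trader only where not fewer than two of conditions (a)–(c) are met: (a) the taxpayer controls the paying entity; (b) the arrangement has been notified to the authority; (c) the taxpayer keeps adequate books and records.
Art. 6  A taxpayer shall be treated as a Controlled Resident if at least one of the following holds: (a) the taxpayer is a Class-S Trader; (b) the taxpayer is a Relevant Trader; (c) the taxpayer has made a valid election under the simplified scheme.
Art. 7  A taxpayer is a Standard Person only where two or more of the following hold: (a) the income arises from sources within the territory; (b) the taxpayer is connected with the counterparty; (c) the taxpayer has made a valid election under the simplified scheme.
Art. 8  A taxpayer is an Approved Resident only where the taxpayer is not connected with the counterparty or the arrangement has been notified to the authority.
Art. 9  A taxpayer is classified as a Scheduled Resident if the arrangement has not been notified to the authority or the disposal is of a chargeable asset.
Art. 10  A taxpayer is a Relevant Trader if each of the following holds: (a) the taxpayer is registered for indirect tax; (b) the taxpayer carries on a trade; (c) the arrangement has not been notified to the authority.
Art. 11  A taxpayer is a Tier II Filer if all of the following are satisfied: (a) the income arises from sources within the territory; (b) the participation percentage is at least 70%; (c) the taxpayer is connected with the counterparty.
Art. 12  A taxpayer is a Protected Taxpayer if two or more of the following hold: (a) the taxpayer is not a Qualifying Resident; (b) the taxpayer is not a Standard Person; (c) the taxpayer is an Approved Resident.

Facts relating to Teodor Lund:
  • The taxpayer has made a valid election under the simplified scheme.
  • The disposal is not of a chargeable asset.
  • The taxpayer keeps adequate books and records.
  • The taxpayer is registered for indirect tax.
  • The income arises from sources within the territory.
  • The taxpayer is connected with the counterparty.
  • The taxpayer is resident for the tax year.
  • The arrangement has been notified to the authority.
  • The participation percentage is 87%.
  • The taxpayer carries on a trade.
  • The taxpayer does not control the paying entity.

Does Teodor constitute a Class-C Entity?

article 4 — Qualifying Resident: [the income arises from sources within the territory? yes] OR [the disposal is of a chargeable asset? no] → satisfied.
article 7 — Standard Person: the income arises from sources within the territory? yes; the taxpayer is connected with the counterparty? yes; the taxpayer has made a valid election under the simplified scheme? yes — 3 of 3 hold (need ≥2) → satisfied.
article 8 — Approved Resident: [the taxpayer is not connected with the counterparty? no] OR [the arrangement has been notified to the authority? yes] → satisfied.
article 12 — Protected Taxpayer: not a Qualifying Resident (article 4)? no; not a Standard Person (article 7)? no; Approved Resident (article 8)? yes — 1 of 3 hold (need ≥2) → not satisfied.
article 5 — Class-S Trader: the taxpayer controls the paying entity? no; the arrangement has been notified to the authority? yes; the taxpayer keeps adequate books and records? yes — 2 of 3 hold (need ≥2) → satisfied.
article 10 — Relevant Trader: [the taxpayer is registered for indirect tax? yes] AND [the taxpayer carries on a trade? yes] AND [the arrangement has not been notified to the authority? no] → not satisfied.
article 6 — Controlled Resident: [Class-S Trader (article 5)? yes] OR [Relevant Trader (article 10)? no] OR [the taxpayer has made a valid election under the simplified scheme? yes] → satisfied.
article 11 — Tier II Filer: [the income arises from sources within the territory? yes] AND [participation percentage: 87% ≥ 70%? yes] AND [the taxpayer is connected with the counterparty? yes] → satisfied.
article 3 — Class-C Entity: Protected Taxpayer (article 12)? no; not a Controlled Resident (article 6)? no; not a Tier II Filer (article 11)? no — 0 of 3 hold (need ≥2) → not satisfied.

No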